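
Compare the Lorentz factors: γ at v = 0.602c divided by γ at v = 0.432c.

γ₁ = 1/√(1 - 0.602²) = 1.252
γ₂ = 1/√(1 - 0.432²) = 1.109
γ₁/γ₂ = 1.252/1.109 = 1.129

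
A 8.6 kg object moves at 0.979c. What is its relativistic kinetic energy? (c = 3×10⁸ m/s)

γ = 1/√(1 - 0.979²) = 4.9053
γ - 1 = 3.9053
KE = (γ-1)mc² = 3.9053 × 8.6 × (3×10⁸)² = 3.023×10¹⁸ J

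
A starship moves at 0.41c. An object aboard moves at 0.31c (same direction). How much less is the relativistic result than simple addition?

Classical: u' + v = 0.31 + 0.41 = 0.72c
Relativistic: u = (0.31 + 0.41)/(1 + 0.1271) = 0.72/1.1271 = 0.63881c
Difference: 0.72 - 0.63881 = 0.08119c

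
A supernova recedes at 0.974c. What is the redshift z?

β = 0.974
(1+β)/(1-β) = 1.974/0.026 = 75.92
√(75.92) = 8.713
z = 8.713 - 1 = 7.713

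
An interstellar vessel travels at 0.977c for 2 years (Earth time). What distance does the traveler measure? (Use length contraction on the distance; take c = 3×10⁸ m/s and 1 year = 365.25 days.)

Earth distance: d = v × t = 0.977c × 2 yr = 1.850×10¹⁶ m
γ = 4.690
d' = d/γ = 1.850×10¹⁶/4.690 = 3.945×10¹⁵ m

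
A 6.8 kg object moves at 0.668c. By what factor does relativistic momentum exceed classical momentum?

p_rel = γmv, p_class = mv
Ratio = γ = 1/√(1 - 0.668²) = 1.344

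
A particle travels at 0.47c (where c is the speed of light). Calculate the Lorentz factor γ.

v/c = 0.47, so (v/c)² = 0.2209
1 - (v/c)² = 0.7791
γ = 1/√(0.7791) = 1.133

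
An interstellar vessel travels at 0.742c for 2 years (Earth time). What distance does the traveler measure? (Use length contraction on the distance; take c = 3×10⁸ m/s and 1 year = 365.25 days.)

Earth distance: d = v × t = 0.742c × 2 yr = 1.4049×10¹⁶ m
γ = 1.4916
d' = d/γ = 1.4049×10¹⁶/1.4916 = 9.419×10¹⁵ m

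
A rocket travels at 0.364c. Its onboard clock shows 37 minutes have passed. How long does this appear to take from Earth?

Proper time Δt₀ = 37 minutes
γ = 1/√(1 - 0.364²) = 1.0737
Δt = γΔt₀ = 1.0737 × 37 = 39.73 minutes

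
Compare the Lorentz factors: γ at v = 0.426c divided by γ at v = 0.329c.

γ₁ = 1/√(1 - 0.426²) = 1.1053
γ₂ = 1/√(1 - 0.329²) = 1.0590
γ₁/γ₂ = 1.1053/1.0590 = 1.044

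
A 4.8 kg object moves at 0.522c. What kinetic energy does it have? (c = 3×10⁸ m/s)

γ = 1/√(1 - 0.522²) = 1.1724
γ - 1 = 0.1724
KE = (γ-1)mc² = 0.1724 × 4.8 × (3×10⁸)² = 7.448×10¹⁶ J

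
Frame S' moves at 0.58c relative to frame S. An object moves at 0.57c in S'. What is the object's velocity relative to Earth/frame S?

u = (u' + v)/(1 + u'v/c²)
Numerator: 0.57 + 0.58 = 1.15
Denominator: 1 + 0.3306 = 1.3306
u = 1.15/1.3306 = 0.8643c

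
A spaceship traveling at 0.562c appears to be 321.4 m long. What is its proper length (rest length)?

Contracted length L = 321.4 m
γ = 1/√(1 - 0.562²) = 1.209
L₀ = γL = 1.209 × 321.4 = 388.6 m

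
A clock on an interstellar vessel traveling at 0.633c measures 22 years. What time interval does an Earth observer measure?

Proper time Δt₀ = 22 years
γ = 1/√(1 - 0.633²) = 1.292
Δt = γΔt₀ = 1.292 × 22 = 28.42 years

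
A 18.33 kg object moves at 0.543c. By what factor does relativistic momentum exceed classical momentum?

p_rel = γmv, p_class = mv
Ratio = γ = 1/√(1 - 0.543²) = 1.191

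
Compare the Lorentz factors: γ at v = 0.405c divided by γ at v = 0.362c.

γ₁ = 1/√(1 - 0.405²) = 1.094
γ₂ = 1/√(1 - 0.362²) = 1.073
γ₁/γ₂ = 1.094/1.073 = 1.020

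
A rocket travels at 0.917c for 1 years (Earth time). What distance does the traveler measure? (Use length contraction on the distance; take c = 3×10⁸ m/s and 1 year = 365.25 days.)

Earth distance: d = v × t = 0.917c × 1 yr = 8.681×10¹⁵ m
γ = 2.507
d' = d/γ = 8.681×10¹⁵/2.507 = 3.463×10¹⁵ m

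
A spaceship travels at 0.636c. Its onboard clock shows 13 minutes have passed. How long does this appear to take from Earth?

Proper time Δt₀ = 13 minutes
γ = 1/√(1 - 0.636²) = 1.296
Δt = γΔt₀ = 1.296 × 13 = 16.85 minutes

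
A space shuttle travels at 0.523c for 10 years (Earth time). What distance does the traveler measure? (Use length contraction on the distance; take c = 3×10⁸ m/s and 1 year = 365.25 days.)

Earth distance: d = v × t = 0.523c × 10 yr = 4.9514×10¹⁶ m
γ = 1.1733
d' = d/γ = 4.9514×10¹⁶/1.1733 = 4.220×10¹⁶ m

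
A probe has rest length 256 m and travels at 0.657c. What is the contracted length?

Proper length L₀ = 256 m
γ = 1/√(1 - 0.657²) = 1.3265
L = L₀/γ = 256/1.3265 = 193.0 m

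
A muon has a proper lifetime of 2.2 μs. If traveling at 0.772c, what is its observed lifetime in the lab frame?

Proper lifetime τ₀ = 2.2 μs
γ = 1/√(1 - 0.772²) = 1.573
τ = γτ₀ = 1.573 × 2.2 μs = 3.461 μs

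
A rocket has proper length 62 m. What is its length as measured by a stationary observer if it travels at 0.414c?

Proper length L₀ = 62 m
γ = 1/√(1 - 0.414²) = 1.0986
L = L₀/γ = 62/1.0986 = 56.44 m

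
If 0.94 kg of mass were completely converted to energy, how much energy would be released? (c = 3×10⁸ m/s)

Using E = mc²:
c² = (3×10⁸)² = 9×10¹⁶ m²/s²
E = 0.94 × 9×10¹⁶ = 8.460×10¹⁶ J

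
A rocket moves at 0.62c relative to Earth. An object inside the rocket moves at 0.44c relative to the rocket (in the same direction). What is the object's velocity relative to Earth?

u = (u' + v)/(1 + u'v/c²)
Numerator: 0.44 + 0.62 = 1.06
Denominator: 1 + 0.2728 = 1.2728
u = 1.06/1.2728 = 0.8328c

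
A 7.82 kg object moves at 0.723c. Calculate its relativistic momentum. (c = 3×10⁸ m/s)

γ = 1/√(1 - 0.723²) = 1.4475
v = 0.723 × 3×10⁸ = 2.169×10⁸ m/s
p = γmv = 1.4475 × 7.82 × 2.169×10⁸ = 2.455×10⁹ kg·m/s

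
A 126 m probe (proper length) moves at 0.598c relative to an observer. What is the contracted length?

Proper length L₀ = 126 m
γ = 1/√(1 - 0.598²) = 1.248
L = L₀/γ = 126/1.248 = 101.0 m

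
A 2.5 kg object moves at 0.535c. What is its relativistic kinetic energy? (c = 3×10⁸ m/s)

γ = 1/√(1 - 0.535²) = 1.18364
γ - 1 = 0.18364
KE = (γ-1)mc² = 0.18364 × 2.5 × (3×10⁸)² = 4.132×10¹⁶ J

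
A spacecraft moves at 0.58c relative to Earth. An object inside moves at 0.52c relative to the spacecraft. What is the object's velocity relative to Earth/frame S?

u = (u' + v)/(1 + u'v/c²)
Numerator: 0.52 + 0.58 = 1.1
Denominator: 1 + 0.3016 = 1.3016
u = 1.1/1.3016 = 0.8451c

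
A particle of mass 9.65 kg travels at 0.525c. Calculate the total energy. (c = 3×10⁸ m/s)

γ = 1/√(1 - 0.525²) = 1.175
mc² = 9.65 × (3×10⁸)² = 8.685×10¹⁷ J
E = γmc² = 1.175 × 8.685×10¹⁷ = 1.020×10¹⁸ J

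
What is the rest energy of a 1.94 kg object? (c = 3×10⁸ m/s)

c² = (3×10⁸)² = 9.000×10¹⁶ m²/s²
E₀ = mc² = 1.94 × 9.000×10¹⁶ = 1.746×10¹⁷ J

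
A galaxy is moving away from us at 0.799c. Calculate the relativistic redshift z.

β = 0.799
(1+β)/(1-β) = 1.799/0.201 = 8.950
√(8.950) = 2.992
z = 2.992 - 1 = 1.992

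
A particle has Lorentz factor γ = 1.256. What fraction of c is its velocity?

From γ = 1/√(1 - v²/c²):
1/γ² = 1/1.256² = 0.6339
v²/c² = 1 - 0.6339 = 0.3661
v/c = √(0.3661) = 0.6051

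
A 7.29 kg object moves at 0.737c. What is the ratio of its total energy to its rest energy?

E = γmc², E₀ = mc²
E/E₀ = γ = 1/√(1 - 0.737²) = 1.480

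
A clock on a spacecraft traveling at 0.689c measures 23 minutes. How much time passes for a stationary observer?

Proper time Δt₀ = 23 minutes
γ = 1/√(1 - 0.689²) = 1.37976
Δt = γΔt₀ = 1.37976 × 23 = 31.73 minutes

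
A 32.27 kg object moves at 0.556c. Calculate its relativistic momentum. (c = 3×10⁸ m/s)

γ = 1/√(1 - 0.556²) = 1.2031
v = 0.556 × 3×10⁸ = 1.668×10⁸ m/s
p = γmv = 1.2031 × 32.27 × 1.668×10⁸ = 6.476×10⁹ kg·m/s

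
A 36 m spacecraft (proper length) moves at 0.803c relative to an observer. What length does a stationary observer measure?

Proper length L₀ = 36 m
γ = 1/√(1 - 0.803²) = 1.6779
L = L₀/γ = 36/1.6779 = 21.46 m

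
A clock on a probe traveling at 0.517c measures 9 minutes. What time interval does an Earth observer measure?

Proper time Δt₀ = 9 minutes
γ = 1/√(1 - 0.517²) = 1.168
Δt = γΔt₀ = 1.168 × 9 = 10.51 minutes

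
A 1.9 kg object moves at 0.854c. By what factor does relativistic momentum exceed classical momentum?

p_rel = γmv, p_class = mv
Ratio = γ = 1/√(1 - 0.854²) = 1.922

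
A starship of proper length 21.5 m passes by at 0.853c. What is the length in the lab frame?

Proper length L₀ = 21.5 m
γ = 1/√(1 - 0.853²) = 1.916
L = L₀/γ = 21.5/1.916 = 11.22 m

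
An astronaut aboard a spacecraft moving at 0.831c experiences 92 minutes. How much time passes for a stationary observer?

Proper time Δt₀ = 92 minutes
γ = 1/√(1 - 0.831²) = 1.798
Δt = γΔt₀ = 1.798 × 92 = 165.4 minutes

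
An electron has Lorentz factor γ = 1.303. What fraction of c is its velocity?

From γ = 1/√(1 - v²/c²):
1/γ² = 1/1.303² = 0.5890
v²/c² = 1 - 0.5890 = 0.4110
v/c = √(0.4110) = 0.6411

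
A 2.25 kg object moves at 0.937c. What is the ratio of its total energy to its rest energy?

E = γmc², E₀ = mc²
E/E₀ = γ = 1/√(1 - 0.937²) = 2.863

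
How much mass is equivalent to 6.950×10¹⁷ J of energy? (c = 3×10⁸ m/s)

From E = mc², we get m = E/c²
c² = (3×10⁸)² = 9×10¹⁶ m²/s²
m = 6.950×10¹⁷ / 9×10¹⁶ = 7.722 kg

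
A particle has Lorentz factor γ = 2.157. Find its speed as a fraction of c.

From γ = 1/√(1 - v²/c²):
1/γ² = 1/2.157² = 0.21493
v²/c² = 1 - 0.21493 = 0.78507
v/c = √(0.78507) = 0.8860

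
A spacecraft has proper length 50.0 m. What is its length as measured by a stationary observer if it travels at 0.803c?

Proper length L₀ = 50.0 m
γ = 1/√(1 - 0.803²) = 1.678
L = L₀/γ = 50.0/1.678 = 29.80 m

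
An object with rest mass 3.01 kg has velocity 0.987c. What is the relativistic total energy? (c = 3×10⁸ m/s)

γ = 1/√(1 - 0.987²) = 6.222
mc² = 3.01 × (3×10⁸)² = 2.709×10¹⁷ J
E = γmc² = 6.222 × 2.709×10¹⁷ = 1.686×10¹⁸ J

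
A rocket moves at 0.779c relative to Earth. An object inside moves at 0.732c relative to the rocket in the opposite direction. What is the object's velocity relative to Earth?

Object's velocity in rocket frame is u' = -0.732c
u = (u' + v)/(1 + u'v/c²) = (v - 0.732)/(1 - 0.732·v/c²)
Numerator: 0.779 - 0.732 = 0.047
Denominator: 1 - 0.570228 = 0.429772
u = 0.047/0.429772 = 0.1094c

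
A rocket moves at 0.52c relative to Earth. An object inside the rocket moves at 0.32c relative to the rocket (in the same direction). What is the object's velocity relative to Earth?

u = (u' + v)/(1 + u'v/c²)
Numerator: 0.32 + 0.52 = 0.84
Denominator: 1 + 0.1664 = 1.1664
u = 0.84/1.1664 = 0.7202c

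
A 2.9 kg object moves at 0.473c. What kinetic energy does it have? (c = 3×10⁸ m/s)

γ = 1/√(1 - 0.473²) = 1.13499
γ - 1 = 0.13499
KE = (γ-1)mc² = 0.13499 × 2.9 × (3×10⁸)² = 3.523×10¹⁶ J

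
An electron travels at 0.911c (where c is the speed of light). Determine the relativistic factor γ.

v/c = 0.911, so (v/c)² = 0.829921
1 - (v/c)² = 0.170079
γ = 1/√(0.170079) = 2.425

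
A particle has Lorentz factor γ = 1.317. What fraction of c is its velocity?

From γ = 1/√(1 - v²/c²):
1/γ² = 1/1.317² = 0.57654
v²/c² = 1 - 0.57654 = 0.42346
v/c = √(0.42346) = 0.6507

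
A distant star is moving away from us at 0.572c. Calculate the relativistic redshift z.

β = 0.572
(1+β)/(1-β) = 1.572/0.428 = 3.673
√(3.673) = 1.9165
z = 1.9165 - 1 = 0.9165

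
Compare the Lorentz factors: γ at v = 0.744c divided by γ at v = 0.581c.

γ₁ = 1/√(1 - 0.744²) = 1.497
γ₂ = 1/√(1 - 0.581²) = 1.229
γ₁/γ₂ = 1.497/1.229 = 1.218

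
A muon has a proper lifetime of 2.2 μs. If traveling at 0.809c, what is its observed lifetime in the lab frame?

Proper lifetime τ₀ = 2.2 μs
γ = 1/√(1 - 0.809²) = 1.7012
τ = γτ₀ = 1.7012 × 2.2 μs = 3.743 μs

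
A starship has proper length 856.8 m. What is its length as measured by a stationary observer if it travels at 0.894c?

Proper length L₀ = 856.8 m
γ = 1/√(1 - 0.894²) = 2.232
L = L₀/γ = 856.8/2.232 = 383.9 m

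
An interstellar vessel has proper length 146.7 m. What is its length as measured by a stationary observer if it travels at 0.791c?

Proper length L₀ = 146.7 m
γ = 1/√(1 - 0.791²) = 1.6345
L = L₀/γ = 146.7/1.6345 = 89.75 m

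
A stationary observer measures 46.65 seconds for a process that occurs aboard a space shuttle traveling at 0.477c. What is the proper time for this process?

Dilated time Δt = 46.65 seconds
γ = 1/√(1 - 0.477²) = 1.1378
Δt₀ = Δt/γ = 46.65/1.1378 = 41.00 seconds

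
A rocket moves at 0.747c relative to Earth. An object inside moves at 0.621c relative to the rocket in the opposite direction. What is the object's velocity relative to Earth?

Object's velocity in rocket frame is u' = -0.621c
u = (u' + v)/(1 + u'v/c²) = (v - 0.621)/(1 - 0.621·v/c²)
Numerator: 0.747 - 0.621 = 0.126
Denominator: 1 - 0.463887 = 0.536113
u = 0.126/0.536113 = 0.2350c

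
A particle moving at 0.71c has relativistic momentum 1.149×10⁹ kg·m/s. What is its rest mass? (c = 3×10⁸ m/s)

γ = 1/√(1 - 0.71²) = 1.420
v = 0.71 × 3×10⁸ = 2.130×10⁸ m/s
m = p/(γv) = 1.149×10⁹/(1.420 × 2.130×10⁸) = 3.799 kg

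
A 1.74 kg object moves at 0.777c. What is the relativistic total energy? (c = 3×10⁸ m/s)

γ = 1/√(1 - 0.777²) = 1.589
mc² = 1.74 × (3×10⁸)² = 1.566×10¹⁷ J
E = γmc² = 1.589 × 1.566×10¹⁷ = 2.488×10¹⁷ J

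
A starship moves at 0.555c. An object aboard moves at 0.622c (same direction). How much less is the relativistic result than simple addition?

Classical: u' + v = 0.622 + 0.555 = 1.177c
Relativistic: u = (0.622 + 0.555)/(1 + 0.34521) = 1.177/1.34521 = 0.8750c
Difference: 1.177 - 0.8750 = 0.3020c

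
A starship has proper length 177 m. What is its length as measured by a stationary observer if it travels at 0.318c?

Proper length L₀ = 177 m
γ = 1/√(1 - 0.318²) = 1.055
L = L₀/γ = 177/1.055 = 167.8 m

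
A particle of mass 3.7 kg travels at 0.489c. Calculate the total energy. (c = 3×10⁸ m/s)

γ = 1/√(1 - 0.489²) = 1.1464
mc² = 3.7 × (3×10⁸)² = 3.330×10¹⁷ J
E = γmc² = 1.1464 × 3.330×10¹⁷ = 3.818×10¹⁷ J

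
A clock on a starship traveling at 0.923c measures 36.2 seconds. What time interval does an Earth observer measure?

Proper time Δt₀ = 36.2 seconds
γ = 1/√(1 - 0.923²) = 2.59875
Δt = γΔt₀ = 2.59875 × 36.2 = 94.07 seconds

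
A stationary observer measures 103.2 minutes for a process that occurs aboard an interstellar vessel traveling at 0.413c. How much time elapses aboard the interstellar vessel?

Dilated time Δt = 103.2 minutes
γ = 1/√(1 - 0.413²) = 1.098
Δt₀ = Δt/γ = 103.2/1.098 = 93.99 minutes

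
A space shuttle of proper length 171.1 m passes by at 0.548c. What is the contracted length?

Proper length L₀ = 171.1 m
γ = 1/√(1 - 0.548²) = 1.1955
L = L₀/γ = 171.1/1.1955 = 143.1 m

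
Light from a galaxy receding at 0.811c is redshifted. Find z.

β = 0.811
(1+β)/(1-β) = 1.811/0.189 = 9.582
√(9.582) = 3.095
z = 3.095 - 1 = 2.095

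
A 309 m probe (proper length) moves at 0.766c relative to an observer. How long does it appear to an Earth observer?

Proper length L₀ = 309 m
γ = 1/√(1 - 0.766²) = 1.556
L = L₀/γ = 309/1.556 = 198.6 m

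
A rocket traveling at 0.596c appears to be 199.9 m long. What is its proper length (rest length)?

Contracted length L = 199.9 m
γ = 1/√(1 - 0.596²) = 1.245
L₀ = γL = 1.245 × 199.9 = 248.9 m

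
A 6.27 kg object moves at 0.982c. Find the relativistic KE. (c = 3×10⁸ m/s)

γ = 1/√(1 - 0.982²) = 5.294
γ - 1 = 4.294
KE = (γ-1)mc² = 4.294 × 6.27 × (3×10⁸)² = 2.423×10¹⁸ J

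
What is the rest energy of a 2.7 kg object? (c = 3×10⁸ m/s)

c² = (3×10⁸)² = 9.000×10¹⁶ m²/s²
E₀ = mc² = 2.7 × 9.000×10¹⁶ = 2.430×10¹⁷ J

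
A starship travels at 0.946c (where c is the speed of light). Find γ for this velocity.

v/c = 0.946, so (v/c)² = 0.894916
1 - (v/c)² = 0.105084
γ = 1/√(0.105084) = 3.085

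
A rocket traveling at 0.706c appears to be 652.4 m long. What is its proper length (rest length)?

Contracted length L = 652.4 m
γ = 1/√(1 - 0.706²) = 1.412
L₀ = γL = 1.412 × 652.4 = 921.2 m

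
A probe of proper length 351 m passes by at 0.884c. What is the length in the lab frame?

Proper length L₀ = 351 m
γ = 1/√(1 - 0.884²) = 2.139
L = L₀/γ = 351/2.139 = 164.1 m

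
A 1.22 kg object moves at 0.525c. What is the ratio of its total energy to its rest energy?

E = γmc², E₀ = mc²
E/E₀ = γ = 1/√(1 - 0.525²) = 1.175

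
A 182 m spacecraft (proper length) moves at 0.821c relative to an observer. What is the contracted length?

Proper length L₀ = 182 m
γ = 1/√(1 - 0.821²) = 1.752
L = L₀/γ = 182/1.752 = 103.9 m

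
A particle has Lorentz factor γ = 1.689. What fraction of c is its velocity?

From γ = 1/√(1 - v²/c²):
1/γ² = 1/1.689² = 0.3505
v²/c² = 1 - 0.3505 = 0.6495
v/c = √(0.6495) = 0.8059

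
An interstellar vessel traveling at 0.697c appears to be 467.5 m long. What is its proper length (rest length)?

Contracted length L = 467.5 m
γ = 1/√(1 - 0.697²) = 1.3946
L₀ = γL = 1.3946 × 467.5 = 652.0 m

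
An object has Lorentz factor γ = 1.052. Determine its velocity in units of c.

From γ = 1/√(1 - v²/c²):
1/γ² = 1/1.052² = 0.90358
v²/c² = 1 - 0.90358 = 0.09642
v/c = √(0.09642) = 0.3105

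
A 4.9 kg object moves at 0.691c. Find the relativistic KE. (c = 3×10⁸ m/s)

γ = 1/√(1 - 0.691²) = 1.3834
γ - 1 = 0.3834
KE = (γ-1)mc² = 0.3834 × 4.9 × (3×10⁸)² = 1.691×10¹⁷ J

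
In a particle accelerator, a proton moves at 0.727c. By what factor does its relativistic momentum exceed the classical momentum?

p_rel = γmv, p_class = mv
Ratio = γ = 1/√(1 - 0.727²)
= 1/√(0.471471) = 1.456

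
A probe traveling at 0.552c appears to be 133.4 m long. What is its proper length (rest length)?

Contracted length L = 133.4 m
γ = 1/√(1 - 0.552²) = 1.1993
L₀ = γL = 1.1993 × 133.4 = 160.0 m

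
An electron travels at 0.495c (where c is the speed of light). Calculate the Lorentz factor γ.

v/c = 0.495, so (v/c)² = 0.245025
1 - (v/c)² = 0.754975
γ = 1/√(0.754975) = 1.151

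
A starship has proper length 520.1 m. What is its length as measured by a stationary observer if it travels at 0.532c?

Proper length L₀ = 520.1 m
γ = 1/√(1 - 0.532²) = 1.181
L = L₀/γ = 520.1/1.181 = 440.4 m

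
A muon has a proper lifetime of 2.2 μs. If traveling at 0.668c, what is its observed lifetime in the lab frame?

Proper lifetime τ₀ = 2.2 μs
γ = 1/√(1 - 0.668²) = 1.3438
τ = γτ₀ = 1.3438 × 2.2 μs = 2.956 μs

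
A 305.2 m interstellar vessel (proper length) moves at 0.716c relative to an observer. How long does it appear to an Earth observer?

Proper length L₀ = 305.2 m
γ = 1/√(1 - 0.716²) = 1.432
L = L₀/γ = 305.2/1.432 = 213.1 m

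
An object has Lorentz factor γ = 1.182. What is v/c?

From γ = 1/√(1 - v²/c²):
1/γ² = 1/1.182² = 0.7158
v²/c² = 1 - 0.7158 = 0.2842
v/c = √(0.2842) = 0.5331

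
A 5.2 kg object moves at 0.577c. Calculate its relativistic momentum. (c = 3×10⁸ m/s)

γ = 1/√(1 - 0.577²) = 1.224
v = 0.577 × 3×10⁸ = 1.731×10⁸ m/s
p = γmv = 1.224 × 5.2 × 1.731×10⁸ = 1.102×10⁹ kg·m/s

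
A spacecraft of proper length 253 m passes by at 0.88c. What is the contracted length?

Proper length L₀ = 253 m
γ = 1/√(1 - 0.88²) = 2.105
L = L₀/γ = 253/2.105 = 120.2 m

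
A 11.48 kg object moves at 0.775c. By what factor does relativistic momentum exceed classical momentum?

p_rel = γmv, p_class = mv
Ratio = γ = 1/√(1 - 0.775²) = 1.582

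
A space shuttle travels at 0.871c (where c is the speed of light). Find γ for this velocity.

v/c = 0.871, so (v/c)² = 0.758641
1 - (v/c)² = 0.241359
γ = 1/√(0.241359) = 2.035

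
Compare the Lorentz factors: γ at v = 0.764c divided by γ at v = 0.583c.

γ₁ = 1/√(1 - 0.764²) = 1.550
γ₂ = 1/√(1 - 0.583²) = 1.231
γ₁/γ₂ = 1.550/1.231 = 1.259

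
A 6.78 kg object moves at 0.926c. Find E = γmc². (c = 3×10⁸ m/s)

γ = 1/√(1 - 0.926²) = 2.649
mc² = 6.78 × (3×10⁸)² = 6.102×10¹⁷ J
E = γmc² = 2.649 × 6.102×10¹⁷ = 1.616×10¹⁸ J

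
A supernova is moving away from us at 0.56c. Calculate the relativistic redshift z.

β = 0.56
(1+β)/(1-β) = 1.56/0.44 = 3.5455
√(3.5455) = 1.8829
z = 1.8829 - 1 = 0.8829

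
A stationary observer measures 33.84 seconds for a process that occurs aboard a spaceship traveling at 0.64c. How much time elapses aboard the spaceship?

Dilated time Δt = 33.84 seconds
γ = 1/√(1 - 0.64²) = 1.3014
Δt₀ = Δt/γ = 33.84/1.3014 = 26.00 seconds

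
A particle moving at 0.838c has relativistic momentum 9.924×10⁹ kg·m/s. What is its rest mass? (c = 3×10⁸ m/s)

γ = 1/√(1 - 0.838²) = 1.833
v = 0.838 × 3×10⁸ = 2.514×10⁸ m/s
m = p/(γv) = 9.924×10⁹/(1.833 × 2.514×10⁸) = 21.54 kg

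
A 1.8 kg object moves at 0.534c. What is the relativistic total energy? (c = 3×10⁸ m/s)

γ = 1/√(1 - 0.534²) = 1.183
mc² = 1.8 × (3×10⁸)² = 1.620×10¹⁷ J
E = γmc² = 1.183 × 1.620×10¹⁷ = 1.916×10¹⁷ J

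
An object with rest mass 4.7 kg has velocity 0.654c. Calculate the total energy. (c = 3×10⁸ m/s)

γ = 1/√(1 - 0.654²) = 1.322
mc² = 4.7 × (3×10⁸)² = 4.230×10¹⁷ J
E = γmc² = 1.322 × 4.230×10¹⁷ = 5.592×10¹⁷ J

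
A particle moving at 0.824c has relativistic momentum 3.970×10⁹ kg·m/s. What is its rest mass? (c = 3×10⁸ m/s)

γ = 1/√(1 - 0.824²) = 1.765
v = 0.824 × 3×10⁸ = 2.472×10⁸ m/s
m = p/(γv) = 3.970×10⁹/(1.765 × 2.472×10⁸) = 9.099 kg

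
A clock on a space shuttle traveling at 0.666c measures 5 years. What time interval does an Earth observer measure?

Proper time Δt₀ = 5 years
γ = 1/√(1 - 0.666²) = 1.3406
Δt = γΔt₀ = 1.3406 × 5 = 6.703 years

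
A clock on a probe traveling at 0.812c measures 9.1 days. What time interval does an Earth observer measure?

Proper time Δt₀ = 9.1 days
γ = 1/√(1 - 0.812²) = 1.713
Δt = γΔt₀ = 1.713 × 9.1 = 15.59 days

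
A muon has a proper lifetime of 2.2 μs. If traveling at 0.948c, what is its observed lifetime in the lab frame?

Proper lifetime τ₀ = 2.2 μs
γ = 1/√(1 - 0.948²) = 3.142
τ = γτ₀ = 3.142 × 2.2 μs = 6.912 μs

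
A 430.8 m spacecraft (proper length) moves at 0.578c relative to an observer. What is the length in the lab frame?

Proper length L₀ = 430.8 m
γ = 1/√(1 - 0.578²) = 1.225435
L = L₀/γ = 430.8/1.225435 = 351.5 m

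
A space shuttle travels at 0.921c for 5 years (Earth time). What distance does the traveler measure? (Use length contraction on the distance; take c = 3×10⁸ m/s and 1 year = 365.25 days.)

Earth distance: d = v × t = 0.921c × 5 yr = 4.360×10¹⁶ m
γ = 2.567
d' = d/γ = 4.360×10¹⁶/2.567 = 1.698×10¹⁶ m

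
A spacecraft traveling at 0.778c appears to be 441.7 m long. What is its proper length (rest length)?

Contracted length L = 441.7 m
γ = 1/√(1 - 0.778²) = 1.59169
L₀ = γL = 1.59169 × 441.7 = 703.0 m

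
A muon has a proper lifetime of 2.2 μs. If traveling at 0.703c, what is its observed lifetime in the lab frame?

Proper lifetime τ₀ = 2.2 μs
γ = 1/√(1 - 0.703²) = 1.406
τ = γτ₀ = 1.406 × 2.2 μs = 3.093 μs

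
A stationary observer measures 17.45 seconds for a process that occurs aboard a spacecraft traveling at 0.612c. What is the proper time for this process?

Dilated time Δt = 17.45 seconds
γ = 1/√(1 - 0.612²) = 1.2644
Δt₀ = Δt/γ = 17.45/1.2644 = 13.80 seconds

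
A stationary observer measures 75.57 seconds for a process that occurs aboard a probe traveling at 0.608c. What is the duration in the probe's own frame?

Dilated time Δt = 75.57 seconds
γ = 1/√(1 - 0.608²) = 1.2595
Δt₀ = Δt/γ = 75.57/1.2595 = 60.00 seconds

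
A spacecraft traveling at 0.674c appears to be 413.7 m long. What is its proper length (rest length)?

Contracted length L = 413.7 m
γ = 1/√(1 - 0.674²) = 1.3537
L₀ = γL = 1.3537 × 413.7 = 560.0 m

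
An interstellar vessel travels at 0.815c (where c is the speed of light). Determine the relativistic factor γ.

v/c = 0.815, so (v/c)² = 0.664225
1 - (v/c)² = 0.335775
γ = 1/√(0.335775) = 1.726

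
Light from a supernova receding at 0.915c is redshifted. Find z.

β = 0.915
(1+β)/(1-β) = 1.915/0.085 = 22.53
√(22.53) = 4.747
z = 4.747 - 1 = 3.747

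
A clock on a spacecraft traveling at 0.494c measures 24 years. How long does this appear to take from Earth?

Proper time Δt₀ = 24 years
γ = 1/√(1 - 0.494²) = 1.150
Δt = γΔt₀ = 1.150 × 24 = 27.60 years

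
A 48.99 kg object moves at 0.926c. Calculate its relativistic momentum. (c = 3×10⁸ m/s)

γ = 1/√(1 - 0.926²) = 2.649
v = 0.926 × 3×10⁸ = 2.778×10⁸ m/s
p = γmv = 2.649 × 48.99 × 2.778×10⁸ = 3.605×10¹⁰ kg·m/s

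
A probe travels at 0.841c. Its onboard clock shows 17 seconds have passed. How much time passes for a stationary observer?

Proper time Δt₀ = 17 seconds
γ = 1/√(1 - 0.841²) = 1.848
Δt = γΔt₀ = 1.848 × 17 = 31.42 seconds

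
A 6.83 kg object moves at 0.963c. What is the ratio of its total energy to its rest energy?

E = γmc², E₀ = mc²
E/E₀ = γ = 1/√(1 - 0.963²) = 3.711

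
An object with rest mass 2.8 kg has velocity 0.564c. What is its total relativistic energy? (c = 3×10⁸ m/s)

γ = 1/√(1 - 0.564²) = 1.211
mc² = 2.8 × (3×10⁸)² = 2.520×10¹⁷ J
E = γmc² = 1.211 × 2.520×10¹⁷ = 3.052×10¹⁷ J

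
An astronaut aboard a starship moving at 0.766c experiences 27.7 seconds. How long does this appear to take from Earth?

Proper time Δt₀ = 27.7 seconds
γ = 1/√(1 - 0.766²) = 1.5556
Δt = γΔt₀ = 1.5556 × 27.7 = 43.09 seconds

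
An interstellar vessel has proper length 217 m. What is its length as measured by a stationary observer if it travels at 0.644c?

Proper length L₀ = 217 m
γ = 1/√(1 - 0.644²) = 1.307
L = L₀/γ = 217/1.307 = 166.0 m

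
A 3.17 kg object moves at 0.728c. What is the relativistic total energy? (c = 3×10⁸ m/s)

γ = 1/√(1 - 0.728²) = 1.4586
mc² = 3.17 × (3×10⁸)² = 2.853×10¹⁷ J
E = γmc² = 1.4586 × 2.853×10¹⁷ = 4.161×10¹⁷ J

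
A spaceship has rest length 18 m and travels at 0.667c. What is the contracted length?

Proper length L₀ = 18 m
γ = 1/√(1 - 0.667²) = 1.342
L = L₀/γ = 18/1.342 = 13.41 m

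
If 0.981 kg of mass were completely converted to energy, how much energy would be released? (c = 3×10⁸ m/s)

Using E = mc²:
c² = (3×10⁸)² = 9×10¹⁶ m²/s²
E = 0.981 × 9×10¹⁶ = 8.829×10¹⁶ J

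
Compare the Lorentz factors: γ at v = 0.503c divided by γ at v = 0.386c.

γ₁ = 1/√(1 - 0.503²) = 1.157
γ₂ = 1/√(1 - 0.386²) = 1.084
γ₁/γ₂ = 1.157/1.084 = 1.067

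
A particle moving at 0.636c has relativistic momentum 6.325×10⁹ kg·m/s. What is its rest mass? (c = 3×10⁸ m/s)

γ = 1/√(1 - 0.636²) = 1.296
v = 0.636 × 3×10⁸ = 1.908×10⁸ m/s
m = p/(γv) = 6.325×10⁹/(1.296 × 1.908×10⁸) = 25.58 kg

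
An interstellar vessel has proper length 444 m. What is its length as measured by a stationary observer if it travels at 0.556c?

Proper length L₀ = 444 m
γ = 1/√(1 - 0.556²) = 1.2031
L = L₀/γ = 444/1.2031 = 369.0 m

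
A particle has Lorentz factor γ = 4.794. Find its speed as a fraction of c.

From γ = 1/√(1 - v²/c²):
1/γ² = 1/4.794² = 0.04351
v²/c² = 1 - 0.04351 = 0.9565
v/c = √(0.9565) = 0.9780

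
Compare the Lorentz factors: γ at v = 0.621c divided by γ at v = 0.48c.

γ₁ = 1/√(1 - 0.621²) = 1.276
γ₂ = 1/√(1 - 0.48²) = 1.140
γ₁/γ₂ = 1.276/1.140 = 1.119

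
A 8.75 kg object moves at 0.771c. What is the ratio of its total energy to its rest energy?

E = γmc², E₀ = mc²
E/E₀ = γ = 1/√(1 - 0.771²) = 1.570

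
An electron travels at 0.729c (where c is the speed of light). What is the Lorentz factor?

v/c = 0.729, so (v/c)² = 0.531441
1 - (v/c)² = 0.468559
γ = 1/√(0.468559) = 1.461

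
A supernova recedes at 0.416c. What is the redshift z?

β = 0.416
(1+β)/(1-β) = 1.416/0.584 = 2.4247
√(2.4247) = 1.5571
z = 1.5571 - 1 = 0.5571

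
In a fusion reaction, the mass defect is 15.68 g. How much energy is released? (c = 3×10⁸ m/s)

Convert mass defect: Δm = 15.68 g = 0.01568 kg
E = Δm·c² = 0.01568 × (3×10⁸)²
= 0.01568 × 9×10¹⁶ = 1.411×10¹⁵ J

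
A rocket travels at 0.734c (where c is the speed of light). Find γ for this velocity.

v/c = 0.734, so (v/c)² = 0.538756
1 - (v/c)² = 0.461244
γ = 1/√(0.461244) = 1.472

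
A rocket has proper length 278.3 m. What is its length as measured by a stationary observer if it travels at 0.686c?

Proper length L₀ = 278.3 m
γ = 1/√(1 - 0.686²) = 1.374
L = L₀/γ = 278.3/1.374 = 202.5 m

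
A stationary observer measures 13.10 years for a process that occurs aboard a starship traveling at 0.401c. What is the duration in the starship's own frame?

Dilated time Δt = 13.10 years
γ = 1/√(1 - 0.401²) = 1.092
Δt₀ = Δt/γ = 13.10/1.092 = 12.00 years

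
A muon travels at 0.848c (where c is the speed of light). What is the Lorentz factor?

v/c = 0.848, so (v/c)² = 0.719104
1 - (v/c)² = 0.280896
γ = 1/√(0.280896) = 1.887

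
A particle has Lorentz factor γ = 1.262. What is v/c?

From γ = 1/√(1 - v²/c²):
1/γ² = 1/1.262² = 0.6279
v²/c² = 1 - 0.6279 = 0.3721
v/c = √(0.3721) = 0.6100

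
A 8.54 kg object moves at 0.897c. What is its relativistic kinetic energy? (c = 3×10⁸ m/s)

γ = 1/√(1 - 0.897²) = 2.2623
γ - 1 = 1.2623
KE = (γ-1)mc² = 1.2623 × 8.54 × (3×10⁸)² = 9.702×10¹⁷ J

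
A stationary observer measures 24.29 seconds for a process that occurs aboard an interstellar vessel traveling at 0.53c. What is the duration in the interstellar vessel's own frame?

Dilated time Δt = 24.29 seconds
γ = 1/√(1 - 0.53²) = 1.179
Δt₀ = Δt/γ = 24.29/1.179 = 20.60 seconds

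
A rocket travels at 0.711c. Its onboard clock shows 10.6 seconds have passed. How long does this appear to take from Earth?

Proper time Δt₀ = 10.6 seconds
γ = 1/√(1 - 0.711²) = 1.422
Δt = γΔt₀ = 1.422 × 10.6 = 15.07 seconds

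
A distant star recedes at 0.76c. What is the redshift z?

β = 0.76
(1+β)/(1-β) = 1.76/0.24 = 7.333
√(7.333) = 2.708
z = 2.708 - 1 = 1.708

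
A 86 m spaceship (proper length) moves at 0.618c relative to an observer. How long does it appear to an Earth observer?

Proper length L₀ = 86 m
γ = 1/√(1 - 0.618²) = 1.272
L = L₀/γ = 86/1.272 = 67.61 m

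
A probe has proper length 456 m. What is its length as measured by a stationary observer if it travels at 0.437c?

Proper length L₀ = 456 m
γ = 1/√(1 - 0.437²) = 1.11178
L = L₀/γ = 456/1.11178 = 410.2 m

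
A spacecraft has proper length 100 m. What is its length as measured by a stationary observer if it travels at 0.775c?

Proper length L₀ = 100 m
γ = 1/√(1 - 0.775²) = 1.5824
L = L₀/γ = 100/1.5824 = 63.20 m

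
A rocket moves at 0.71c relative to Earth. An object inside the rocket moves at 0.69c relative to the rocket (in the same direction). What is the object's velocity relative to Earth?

u = (u' + v)/(1 + u'v/c²)
Numerator: 0.69 + 0.71 = 1.4
Denominator: 1 + 0.4899 = 1.4899
u = 1.4/1.4899 = 0.9397c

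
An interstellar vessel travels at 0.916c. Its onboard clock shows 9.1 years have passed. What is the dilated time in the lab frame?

Proper time Δt₀ = 9.1 years
γ = 1/√(1 - 0.916²) = 2.4927
Δt = γΔt₀ = 2.4927 × 9.1 = 22.68 years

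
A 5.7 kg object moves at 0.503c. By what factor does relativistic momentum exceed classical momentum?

p_rel = γmv, p_class = mv
Ratio = γ = 1/√(1 - 0.503²) = 1.157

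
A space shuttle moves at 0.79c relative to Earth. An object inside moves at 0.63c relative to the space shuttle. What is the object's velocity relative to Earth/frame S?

u = (u' + v)/(1 + u'v/c²)
Numerator: 0.63 + 0.79 = 1.42
Denominator: 1 + 0.4977 = 1.4977
u = 1.42/1.4977 = 0.9481c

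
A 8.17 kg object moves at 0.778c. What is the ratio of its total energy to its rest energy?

E = γmc², E₀ = mc²
E/E₀ = γ = 1/√(1 - 0.778²) = 1.592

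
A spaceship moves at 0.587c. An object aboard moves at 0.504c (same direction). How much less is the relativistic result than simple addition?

Classical: u' + v = 0.504 + 0.587 = 1.091c
Relativistic: u = (0.504 + 0.587)/(1 + 0.295848) = 1.091/1.295848 = 0.8419c
Difference: 1.091 - 0.8419 = 0.2491c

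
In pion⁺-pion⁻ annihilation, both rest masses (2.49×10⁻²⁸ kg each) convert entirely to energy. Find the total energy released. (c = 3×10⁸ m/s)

Both particles have the same rest mass, so total mass = 2m
E = 2m·c² = 2 × 2.49×10⁻²⁸ × (3×10⁸)²
= 2 × 2.49×10⁻²⁸ × 9×10¹⁶
= 4.482×10⁻¹¹ J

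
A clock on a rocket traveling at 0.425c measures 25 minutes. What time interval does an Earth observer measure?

Proper time Δt₀ = 25 minutes
γ = 1/√(1 - 0.425²) = 1.1047
Δt = γΔt₀ = 1.1047 × 25 = 27.62 minutes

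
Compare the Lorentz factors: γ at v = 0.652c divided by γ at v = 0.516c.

γ₁ = 1/√(1 - 0.652²) = 1.319
γ₂ = 1/√(1 - 0.516²) = 1.167
γ₁/γ₂ = 1.319/1.167 = 1.130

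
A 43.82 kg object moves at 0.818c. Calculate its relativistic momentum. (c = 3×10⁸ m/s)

γ = 1/√(1 - 0.818²) = 1.738
v = 0.818 × 3×10⁸ = 2.454×10⁸ m/s
p = γmv = 1.738 × 43.82 × 2.454×10⁸ = 1.869×10¹⁰ kg·m/s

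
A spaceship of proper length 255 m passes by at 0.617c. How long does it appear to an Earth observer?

Proper length L₀ = 255 m
γ = 1/√(1 - 0.617²) = 1.2707
L = L₀/γ = 255/1.2707 = 200.7 m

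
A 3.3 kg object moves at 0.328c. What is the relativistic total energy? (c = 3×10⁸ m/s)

γ = 1/√(1 - 0.328²) = 1.0586
mc² = 3.3 × (3×10⁸)² = 2.970×10¹⁷ J
E = γmc² = 1.0586 × 2.970×10¹⁷ = 3.144×10¹⁷ J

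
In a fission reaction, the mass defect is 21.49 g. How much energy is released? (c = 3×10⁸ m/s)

Convert mass defect: Δm = 21.49 g = 0.02149 kg
E = Δm·c² = 0.02149 × (3×10⁸)²
= 0.02149 × 9×10¹⁶ = 1.934×10¹⁵ J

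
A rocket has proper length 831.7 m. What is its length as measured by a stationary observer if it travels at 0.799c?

Proper length L₀ = 831.7 m
γ = 1/√(1 - 0.799²) = 1.663
L = L₀/γ = 831.7/1.663 = 500.1 m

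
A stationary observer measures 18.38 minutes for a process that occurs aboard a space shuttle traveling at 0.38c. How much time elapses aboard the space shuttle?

Dilated time Δt = 18.38 minutes
γ = 1/√(1 - 0.38²) = 1.081
Δt₀ = Δt/γ = 18.38/1.081 = 17.00 minutes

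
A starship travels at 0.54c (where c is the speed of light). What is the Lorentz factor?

v/c = 0.54, so (v/c)² = 0.2916
1 - (v/c)² = 0.7084
γ = 1/√(0.7084) = 1.188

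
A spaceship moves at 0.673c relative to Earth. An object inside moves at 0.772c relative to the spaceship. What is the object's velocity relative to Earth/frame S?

u = (u' + v)/(1 + u'v/c²)
Numerator: 0.772 + 0.673 = 1.445
Denominator: 1 + 0.519556 = 1.519556
u = 1.445/1.519556 = 0.9509c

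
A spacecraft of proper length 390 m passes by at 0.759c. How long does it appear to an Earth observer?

Proper length L₀ = 390 m
γ = 1/√(1 - 0.759²) = 1.536
L = L₀/γ = 390/1.536 = 253.9 m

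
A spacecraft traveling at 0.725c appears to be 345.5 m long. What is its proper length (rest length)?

Contracted length L = 345.5 m
γ = 1/√(1 - 0.725²) = 1.4519
L₀ = γL = 1.4519 × 345.5 = 501.6 m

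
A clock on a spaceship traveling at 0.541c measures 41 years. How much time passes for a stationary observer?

Proper time Δt₀ = 41 years
γ = 1/√(1 - 0.541²) = 1.189
Δt = γΔt₀ = 1.189 × 41 = 48.75 years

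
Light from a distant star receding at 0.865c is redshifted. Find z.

β = 0.865
(1+β)/(1-β) = 1.865/0.135 = 13.815
√(13.815) = 3.717
z = 3.717 - 1 = 2.717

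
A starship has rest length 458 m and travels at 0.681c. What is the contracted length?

Proper length L₀ = 458 m
γ = 1/√(1 - 0.681²) = 1.3656
L = L₀/γ = 458/1.3656 = 335.4 m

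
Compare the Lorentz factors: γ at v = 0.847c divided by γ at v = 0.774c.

γ₁ = 1/√(1 - 0.847²) = 1.881
γ₂ = 1/√(1 - 0.774²) = 1.579
γ₁/γ₂ = 1.881/1.579 = 1.191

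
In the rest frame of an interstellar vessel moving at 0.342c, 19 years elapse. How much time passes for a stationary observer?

Proper time Δt₀ = 19 years
γ = 1/√(1 - 0.342²) = 1.064
Δt = γΔt₀ = 1.064 × 19 = 20.22 years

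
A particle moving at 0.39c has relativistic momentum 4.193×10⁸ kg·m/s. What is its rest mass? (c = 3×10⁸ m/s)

γ = 1/√(1 - 0.39²) = 1.086
v = 0.39 × 3×10⁸ = 1.170×10⁸ m/s
m = p/(γv) = 4.193×10⁸/(1.086 × 1.170×10⁸) = 3.300 kg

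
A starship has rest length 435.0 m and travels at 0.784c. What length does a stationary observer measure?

Proper length L₀ = 435.0 m
γ = 1/√(1 - 0.784²) = 1.611
L = L₀/γ = 435.0/1.611 = 270.0 m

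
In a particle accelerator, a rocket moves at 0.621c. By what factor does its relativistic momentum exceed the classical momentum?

p_rel = γmv, p_class = mv
Ratio = γ = 1/√(1 - 0.621²)
= 1/√(0.614359) = 1.276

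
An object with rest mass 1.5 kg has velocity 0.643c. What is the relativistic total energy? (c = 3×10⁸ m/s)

γ = 1/√(1 - 0.643²) = 1.306
mc² = 1.5 × (3×10⁸)² = 1.350×10¹⁷ J
E = γmc² = 1.306 × 1.350×10¹⁷ = 1.763×10¹⁷ J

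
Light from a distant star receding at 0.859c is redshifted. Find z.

β = 0.859
(1+β)/(1-β) = 1.859/0.141 = 13.184
√(13.184) = 3.631
z = 3.631 - 1 = 2.631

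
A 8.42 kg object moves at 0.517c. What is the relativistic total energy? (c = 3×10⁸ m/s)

γ = 1/√(1 - 0.517²) = 1.1682
mc² = 8.42 × (3×10⁸)² = 7.578×10¹⁷ J
E = γmc² = 1.1682 × 7.578×10¹⁷ = 8.853×10¹⁷ J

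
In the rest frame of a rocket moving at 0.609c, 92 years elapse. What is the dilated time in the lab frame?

Proper time Δt₀ = 92 years
γ = 1/√(1 - 0.609²) = 1.261
Δt = γΔt₀ = 1.261 × 92 = 116.0 years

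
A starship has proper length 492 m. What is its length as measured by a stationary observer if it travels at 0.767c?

Proper length L₀ = 492 m
γ = 1/√(1 - 0.767²) = 1.5585
L = L₀/γ = 492/1.5585 = 315.7 m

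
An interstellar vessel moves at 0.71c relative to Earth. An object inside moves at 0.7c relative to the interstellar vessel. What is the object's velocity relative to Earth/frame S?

u = (u' + v)/(1 + u'v/c²)
Numerator: 0.7 + 0.71 = 1.41
Denominator: 1 + 0.497 = 1.497
u = 1.41/1.497 = 0.9419c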